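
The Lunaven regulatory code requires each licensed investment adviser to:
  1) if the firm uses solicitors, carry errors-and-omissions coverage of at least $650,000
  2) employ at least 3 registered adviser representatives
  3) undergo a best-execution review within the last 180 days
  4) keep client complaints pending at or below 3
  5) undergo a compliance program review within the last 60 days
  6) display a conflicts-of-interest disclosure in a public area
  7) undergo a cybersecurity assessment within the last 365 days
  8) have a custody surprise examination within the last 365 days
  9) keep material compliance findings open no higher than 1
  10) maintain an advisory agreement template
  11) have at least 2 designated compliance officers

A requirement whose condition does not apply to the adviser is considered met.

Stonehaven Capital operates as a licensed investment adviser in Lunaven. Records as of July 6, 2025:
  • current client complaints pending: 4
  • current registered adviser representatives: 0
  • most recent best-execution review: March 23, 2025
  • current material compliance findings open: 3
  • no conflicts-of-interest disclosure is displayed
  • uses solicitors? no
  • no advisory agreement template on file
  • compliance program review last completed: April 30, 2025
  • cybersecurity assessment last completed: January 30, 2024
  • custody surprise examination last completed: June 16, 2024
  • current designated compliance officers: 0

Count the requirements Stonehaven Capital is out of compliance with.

1. condition 'uses solicitors' does not hold → requirement n/a → met
2. registered adviser representatives 0 < 3 → not met
3. best-execution review 105 days ago vs limit 180 → met
4. client complaints pending 4 > 3 → not met
5. compliance program review 67 days ago vs limit 60 → not met
6. conflicts-of-interest disclosure absent → not met
7. cybersecurity assessment 523 days ago vs limit 365 → not met
8. custody surprise examination 385 days ago vs limit 365 → not met
9. material compliance findings open 3 > 1 → not met
10. advisory agreement template absent → not met
11. designated compliance officers 0 < 2 → not met
Not met: 9 of 11

9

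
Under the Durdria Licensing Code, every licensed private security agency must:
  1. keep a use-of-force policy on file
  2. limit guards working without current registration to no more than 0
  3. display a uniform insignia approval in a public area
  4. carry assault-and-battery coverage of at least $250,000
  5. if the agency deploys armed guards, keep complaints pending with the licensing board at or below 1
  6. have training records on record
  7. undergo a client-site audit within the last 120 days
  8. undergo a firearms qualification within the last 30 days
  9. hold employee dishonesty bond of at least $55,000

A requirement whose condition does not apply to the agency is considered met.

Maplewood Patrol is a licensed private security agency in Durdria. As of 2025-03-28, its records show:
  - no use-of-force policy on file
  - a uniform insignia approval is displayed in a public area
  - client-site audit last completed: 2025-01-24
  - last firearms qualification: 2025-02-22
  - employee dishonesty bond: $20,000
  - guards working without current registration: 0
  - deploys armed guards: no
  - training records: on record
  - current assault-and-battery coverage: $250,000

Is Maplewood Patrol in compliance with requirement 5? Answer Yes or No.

5. condition 'deploys armed guards' does not hold → requirement n/a → met

Yes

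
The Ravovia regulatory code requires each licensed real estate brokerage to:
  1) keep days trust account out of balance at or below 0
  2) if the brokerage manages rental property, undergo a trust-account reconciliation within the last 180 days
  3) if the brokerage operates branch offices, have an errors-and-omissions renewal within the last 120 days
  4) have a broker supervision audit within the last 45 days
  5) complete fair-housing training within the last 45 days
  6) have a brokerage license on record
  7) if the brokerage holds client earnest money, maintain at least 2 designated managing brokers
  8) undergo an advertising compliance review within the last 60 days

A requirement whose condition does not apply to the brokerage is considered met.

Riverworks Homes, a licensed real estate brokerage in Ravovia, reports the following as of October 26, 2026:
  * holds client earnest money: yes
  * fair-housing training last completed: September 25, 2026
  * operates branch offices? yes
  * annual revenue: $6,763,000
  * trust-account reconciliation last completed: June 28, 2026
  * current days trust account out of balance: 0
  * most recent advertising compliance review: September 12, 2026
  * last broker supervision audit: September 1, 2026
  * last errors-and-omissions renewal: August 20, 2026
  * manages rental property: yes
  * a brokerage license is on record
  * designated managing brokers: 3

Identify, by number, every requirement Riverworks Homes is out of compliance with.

1. days trust account out of balance 0 ≤ 0 → met
2. condition 'manages rental property' holds; trust-account reconciliation 120 days ago vs limit 180 → met
3. condition 'operates branch offices' holds; errors-and-omissions renewal 67 days ago vs limit 120 → met
4. broker supervision audit 55 days ago vs limit 45 → not met
5. fair-housing training 31 days ago vs limit 45 → met
6. brokerage license present → met
7. condition 'holds client earnest money' holds; designated managing brokers 3 ≥ 2 → met
8. advertising compliance review 44 days ago vs limit 60 → met
Not met: 4

4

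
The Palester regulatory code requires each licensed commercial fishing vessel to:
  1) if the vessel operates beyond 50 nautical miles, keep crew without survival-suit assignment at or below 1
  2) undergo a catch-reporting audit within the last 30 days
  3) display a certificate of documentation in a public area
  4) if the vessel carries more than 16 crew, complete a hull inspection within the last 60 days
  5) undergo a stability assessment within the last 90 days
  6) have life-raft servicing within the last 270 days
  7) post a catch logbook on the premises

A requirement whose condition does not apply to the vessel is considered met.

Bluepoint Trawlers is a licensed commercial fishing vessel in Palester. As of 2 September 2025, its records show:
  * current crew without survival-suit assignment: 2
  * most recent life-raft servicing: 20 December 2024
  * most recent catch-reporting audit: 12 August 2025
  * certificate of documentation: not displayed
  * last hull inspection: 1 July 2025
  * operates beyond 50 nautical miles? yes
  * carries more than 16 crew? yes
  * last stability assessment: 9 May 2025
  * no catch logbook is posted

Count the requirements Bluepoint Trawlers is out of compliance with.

1. condition 'operates beyond 50 nautical miles' holds; crew without survival-suit assignment 2 > 1 → not met
2. catch-reporting audit 21 days ago vs limit 30 → met
3. certificate of documentation absent → not met
4. condition 'carries more than 16 crew' holds; hull inspection 63 days ago vs limit 60 → not met
5. stability assessment 116 days ago vs limit 90 → not met
6. life-raft servicing 256 days ago vs limit 270 → met
7. catch logbook absent → not met
Not met: 5 of 7

5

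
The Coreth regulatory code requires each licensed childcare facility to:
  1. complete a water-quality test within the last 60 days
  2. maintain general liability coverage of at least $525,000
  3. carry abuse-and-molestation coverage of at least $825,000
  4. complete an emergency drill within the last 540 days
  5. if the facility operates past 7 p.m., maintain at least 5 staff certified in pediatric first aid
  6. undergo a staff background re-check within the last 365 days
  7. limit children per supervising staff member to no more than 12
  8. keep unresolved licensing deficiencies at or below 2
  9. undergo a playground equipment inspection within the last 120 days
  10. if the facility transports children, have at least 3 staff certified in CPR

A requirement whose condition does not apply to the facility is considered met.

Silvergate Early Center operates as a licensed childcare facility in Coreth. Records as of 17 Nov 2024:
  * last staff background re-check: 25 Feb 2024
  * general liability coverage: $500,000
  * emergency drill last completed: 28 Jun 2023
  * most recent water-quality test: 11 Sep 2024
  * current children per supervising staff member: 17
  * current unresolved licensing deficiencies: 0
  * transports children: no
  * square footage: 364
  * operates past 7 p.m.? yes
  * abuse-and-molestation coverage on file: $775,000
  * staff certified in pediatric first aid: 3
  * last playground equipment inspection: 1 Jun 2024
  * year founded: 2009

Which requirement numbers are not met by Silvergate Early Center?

1, 2, 3, 5, 7, 9

1. water-quality test 67 days ago vs limit 60 → not met
2. general liability coverage $500,000 < $525,000 → not met
3. abuse-and-molestation coverage $775,000 < $825,000 → not met
4. emergency drill 508 days ago vs limit 540 → met
5. condition 'operates past 7 p.m.' holds; staff certified in pediatric first aid 3 < 5 → not met
6. staff background re-check 266 days ago vs limit 365 → met
7. children per supervising staff member 17 > 12 → not met
8. unresolved licensing deficiencies 0 ≤ 2 → met
9. playground equipment inspection 169 days ago vs limit 120 → not met
10. condition 'transports children' does not hold → requirement n/a → met
Not met: 1, 2, 3, 5, 7, 9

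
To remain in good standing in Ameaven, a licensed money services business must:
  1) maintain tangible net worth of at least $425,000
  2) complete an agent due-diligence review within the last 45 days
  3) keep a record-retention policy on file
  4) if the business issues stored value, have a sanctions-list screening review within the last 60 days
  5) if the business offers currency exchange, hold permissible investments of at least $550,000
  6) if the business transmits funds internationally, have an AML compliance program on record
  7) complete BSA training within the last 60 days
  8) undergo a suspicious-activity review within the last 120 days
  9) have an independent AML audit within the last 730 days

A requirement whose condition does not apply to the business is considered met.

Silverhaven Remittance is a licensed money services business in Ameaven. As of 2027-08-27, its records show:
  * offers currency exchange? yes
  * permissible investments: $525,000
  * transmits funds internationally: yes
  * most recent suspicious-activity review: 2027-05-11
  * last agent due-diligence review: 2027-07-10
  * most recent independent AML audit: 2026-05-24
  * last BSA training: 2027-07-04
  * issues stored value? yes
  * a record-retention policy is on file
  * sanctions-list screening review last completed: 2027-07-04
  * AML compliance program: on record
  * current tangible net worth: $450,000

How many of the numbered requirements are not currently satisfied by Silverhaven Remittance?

2

1. tangible net worth $450,000 ≥ $425,000 → met
2. agent due-diligence review 48 days ago vs limit 45 → not met
3. record-retention policy present → met
4. condition 'issues stored value' holds; sanctions-list screening review 54 days ago vs limit 60 → met
5. condition 'offers currency exchange' holds; permissible investments $525,000 < $550,000 → not met
6. condition 'transmits funds internationally' holds; AML compliance program present → met
7. BSA training 54 days ago vs limit 60 → met
8. suspicious-activity review 108 days ago vs limit 120 → met
9. independent AML audit 460 days ago vs limit 730 → met
Not met: 2 of 9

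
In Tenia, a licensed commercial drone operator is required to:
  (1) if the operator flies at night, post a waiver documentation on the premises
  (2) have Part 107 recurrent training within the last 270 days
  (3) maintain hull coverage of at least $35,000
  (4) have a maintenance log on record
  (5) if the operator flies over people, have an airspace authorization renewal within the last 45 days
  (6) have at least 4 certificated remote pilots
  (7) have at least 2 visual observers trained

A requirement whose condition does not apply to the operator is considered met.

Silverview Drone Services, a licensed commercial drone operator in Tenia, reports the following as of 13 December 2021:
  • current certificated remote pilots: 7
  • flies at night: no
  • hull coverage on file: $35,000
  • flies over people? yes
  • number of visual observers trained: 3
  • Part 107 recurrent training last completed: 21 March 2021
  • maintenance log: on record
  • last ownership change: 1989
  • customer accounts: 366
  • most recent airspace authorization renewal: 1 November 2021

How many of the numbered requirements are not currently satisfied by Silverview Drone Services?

0

1. condition 'flies at night' does not hold → requirement n/a → met
2. Part 107 recurrent training 267 days ago vs limit 270 → met
3. hull coverage $35,000 ≥ $35,000 → met
4. maintenance log present → met
5. condition 'flies over people' holds; airspace authorization renewal 42 days ago vs limit 45 → met
6. certificated remote pilots 7 ≥ 4 → met
7. visual observers trained 3 ≥ 2 → met
Not met: 0 of 7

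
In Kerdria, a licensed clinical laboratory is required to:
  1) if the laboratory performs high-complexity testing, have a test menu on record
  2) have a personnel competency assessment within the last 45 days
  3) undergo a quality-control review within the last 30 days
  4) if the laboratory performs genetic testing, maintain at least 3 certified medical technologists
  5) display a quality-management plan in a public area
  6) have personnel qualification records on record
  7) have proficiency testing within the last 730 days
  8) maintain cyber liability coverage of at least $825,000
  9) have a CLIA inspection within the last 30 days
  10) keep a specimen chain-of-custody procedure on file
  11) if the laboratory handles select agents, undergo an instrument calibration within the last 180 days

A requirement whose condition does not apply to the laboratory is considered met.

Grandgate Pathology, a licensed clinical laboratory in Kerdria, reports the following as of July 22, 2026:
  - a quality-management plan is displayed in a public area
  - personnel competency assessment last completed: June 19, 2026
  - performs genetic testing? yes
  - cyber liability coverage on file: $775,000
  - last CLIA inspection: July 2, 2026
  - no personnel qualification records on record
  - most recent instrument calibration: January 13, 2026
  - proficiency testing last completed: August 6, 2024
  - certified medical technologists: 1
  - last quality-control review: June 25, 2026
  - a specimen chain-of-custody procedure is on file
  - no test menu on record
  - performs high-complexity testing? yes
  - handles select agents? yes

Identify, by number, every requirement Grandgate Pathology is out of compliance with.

1. condition 'performs high-complexity testing' holds; test menu absent → not met
2. personnel competency assessment 33 days ago vs limit 45 → met
3. quality-control review 27 days ago vs limit 30 → met
4. condition 'performs genetic testing' holds; certified medical technologists 1 < 3 → not met
5. quality-management plan present → met
6. personnel qualification records absent → not met
7. proficiency testing 715 days ago vs limit 730 → met
8. cyber liability coverage $775,000 < $825,000 → not met
9. CLIA inspection 20 days ago vs limit 30 → met
10. specimen chain-of-custody procedure present → met
11. condition 'handles select agents' holds; instrument calibration 190 days ago vs limit 180 → not met
Not met: 1, 4, 6, 8, 11

1, 4, 6, 8, 11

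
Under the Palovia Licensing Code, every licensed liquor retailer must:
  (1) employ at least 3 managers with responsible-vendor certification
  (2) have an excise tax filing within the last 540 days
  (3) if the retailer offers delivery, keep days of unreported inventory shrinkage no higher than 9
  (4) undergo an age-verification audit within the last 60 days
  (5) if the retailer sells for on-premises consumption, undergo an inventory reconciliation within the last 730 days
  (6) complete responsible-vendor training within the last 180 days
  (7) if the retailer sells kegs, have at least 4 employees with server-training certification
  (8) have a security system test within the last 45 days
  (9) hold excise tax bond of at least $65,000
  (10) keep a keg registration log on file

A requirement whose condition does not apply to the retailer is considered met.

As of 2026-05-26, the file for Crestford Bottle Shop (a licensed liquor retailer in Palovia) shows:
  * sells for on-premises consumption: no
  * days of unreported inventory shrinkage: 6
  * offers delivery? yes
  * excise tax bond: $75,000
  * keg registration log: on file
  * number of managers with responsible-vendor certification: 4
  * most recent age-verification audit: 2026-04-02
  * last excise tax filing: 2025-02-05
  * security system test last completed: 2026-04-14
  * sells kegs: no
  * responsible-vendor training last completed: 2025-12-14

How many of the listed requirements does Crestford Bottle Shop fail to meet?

0

1. managers with responsible-vendor certification 4 ≥ 3 → met
2. excise tax filing 475 days ago vs limit 540 → met
3. condition 'offers delivery' holds; days of unreported inventory shrinkage 6 ≤ 9 → met
4. age-verification audit 54 days ago vs limit 60 → met
5. condition 'sells for on-premises consumption' does not hold → requirement n/a → met
6. responsible-vendor training 163 days ago vs limit 180 → met
7. condition 'sells kegs' does not hold → requirement n/a → met
8. security system test 42 days ago vs limit 45 → met
9. excise tax bond $75,000 ≥ $65,000 → met
10. keg registration log present → met
Not met: 0 of 10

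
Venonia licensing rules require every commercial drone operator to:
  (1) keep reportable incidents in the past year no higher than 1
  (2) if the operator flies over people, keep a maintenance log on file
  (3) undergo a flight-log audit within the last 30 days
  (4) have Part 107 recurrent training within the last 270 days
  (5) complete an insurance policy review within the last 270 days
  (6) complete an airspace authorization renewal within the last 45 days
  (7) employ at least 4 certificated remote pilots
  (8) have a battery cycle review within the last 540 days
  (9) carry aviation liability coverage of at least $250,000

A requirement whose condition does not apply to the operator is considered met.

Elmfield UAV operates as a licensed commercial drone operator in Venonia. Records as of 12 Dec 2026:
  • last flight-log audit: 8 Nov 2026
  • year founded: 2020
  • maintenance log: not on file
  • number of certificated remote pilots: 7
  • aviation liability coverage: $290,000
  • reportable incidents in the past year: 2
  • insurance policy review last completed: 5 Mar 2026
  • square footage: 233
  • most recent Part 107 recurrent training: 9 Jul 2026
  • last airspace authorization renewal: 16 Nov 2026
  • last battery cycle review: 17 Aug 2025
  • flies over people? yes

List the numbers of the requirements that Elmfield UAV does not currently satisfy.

1, 2, 3, 5

1. reportable incidents in the past year 2 > 1 → not met
2. condition 'flies over people' holds; maintenance log absent → not met
3. flight-log audit 34 days ago vs limit 30 → not met
4. Part 107 recurrent training 156 days ago vs limit 270 → met
5. insurance policy review 282 days ago vs limit 270 → not met
6. airspace authorization renewal 26 days ago vs limit 45 → met
7. certificated remote pilots 7 ≥ 4 → met
8. battery cycle review 482 days ago vs limit 540 → met
9. aviation liability coverage $290,000 ≥ $250,000 → met
Not met: 1, 2, 3, 5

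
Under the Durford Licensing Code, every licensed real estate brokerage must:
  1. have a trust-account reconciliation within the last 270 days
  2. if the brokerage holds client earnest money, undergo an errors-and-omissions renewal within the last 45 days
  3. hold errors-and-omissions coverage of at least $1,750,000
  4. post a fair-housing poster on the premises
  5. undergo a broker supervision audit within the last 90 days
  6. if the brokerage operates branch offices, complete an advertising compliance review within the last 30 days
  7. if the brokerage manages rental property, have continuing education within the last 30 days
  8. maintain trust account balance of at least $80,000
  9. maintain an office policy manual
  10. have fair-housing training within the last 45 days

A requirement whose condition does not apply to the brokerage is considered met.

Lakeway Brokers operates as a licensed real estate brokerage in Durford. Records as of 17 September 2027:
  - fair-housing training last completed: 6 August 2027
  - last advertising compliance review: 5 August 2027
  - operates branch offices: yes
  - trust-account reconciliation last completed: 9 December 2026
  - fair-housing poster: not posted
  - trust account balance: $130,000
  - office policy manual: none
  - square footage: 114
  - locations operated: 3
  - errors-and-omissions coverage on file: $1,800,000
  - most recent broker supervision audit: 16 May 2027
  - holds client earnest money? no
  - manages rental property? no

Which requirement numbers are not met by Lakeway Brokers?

1, 4, 5, 6, 9

1. trust-account reconciliation 282 days ago vs limit 270 → not met
2. condition 'holds client earnest money' does not hold → requirement n/a → met
3. errors-and-omissions coverage $1,800,000 ≥ $1,750,000 → met
4. fair-housing poster absent → not met
5. broker supervision audit 124 days ago vs limit 90 → not met
6. condition 'operates branch offices' holds; advertising compliance review 43 days ago vs limit 30 → not met
7. condition 'manages rental property' does not hold → requirement n/a → met
8. trust account balance $130,000 ≥ $80,000 → met
9. office policy manual absent → not met
10. fair-housing training 42 days ago vs limit 45 → met
Not met: 1, 4, 5, 6, 9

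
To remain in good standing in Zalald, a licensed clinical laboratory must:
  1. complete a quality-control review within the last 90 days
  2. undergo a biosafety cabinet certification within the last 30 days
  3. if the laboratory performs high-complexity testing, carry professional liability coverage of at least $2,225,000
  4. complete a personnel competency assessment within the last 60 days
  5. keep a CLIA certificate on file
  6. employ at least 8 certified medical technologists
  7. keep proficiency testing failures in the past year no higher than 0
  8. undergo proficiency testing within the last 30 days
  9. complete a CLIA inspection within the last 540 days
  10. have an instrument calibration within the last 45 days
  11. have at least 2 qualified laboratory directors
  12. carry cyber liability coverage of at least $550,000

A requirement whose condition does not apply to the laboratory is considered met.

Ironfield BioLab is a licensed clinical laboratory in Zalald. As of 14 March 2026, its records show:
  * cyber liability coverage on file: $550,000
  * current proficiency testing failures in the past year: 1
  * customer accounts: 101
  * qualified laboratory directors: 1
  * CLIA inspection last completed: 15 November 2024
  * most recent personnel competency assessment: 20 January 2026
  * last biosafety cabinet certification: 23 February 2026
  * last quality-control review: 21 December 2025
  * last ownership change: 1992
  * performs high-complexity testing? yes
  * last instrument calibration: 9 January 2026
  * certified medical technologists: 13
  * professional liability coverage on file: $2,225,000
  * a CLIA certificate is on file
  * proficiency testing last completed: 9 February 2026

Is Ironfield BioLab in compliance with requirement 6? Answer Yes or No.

Yes

6. certified medical technologists 13 ≥ 8 → met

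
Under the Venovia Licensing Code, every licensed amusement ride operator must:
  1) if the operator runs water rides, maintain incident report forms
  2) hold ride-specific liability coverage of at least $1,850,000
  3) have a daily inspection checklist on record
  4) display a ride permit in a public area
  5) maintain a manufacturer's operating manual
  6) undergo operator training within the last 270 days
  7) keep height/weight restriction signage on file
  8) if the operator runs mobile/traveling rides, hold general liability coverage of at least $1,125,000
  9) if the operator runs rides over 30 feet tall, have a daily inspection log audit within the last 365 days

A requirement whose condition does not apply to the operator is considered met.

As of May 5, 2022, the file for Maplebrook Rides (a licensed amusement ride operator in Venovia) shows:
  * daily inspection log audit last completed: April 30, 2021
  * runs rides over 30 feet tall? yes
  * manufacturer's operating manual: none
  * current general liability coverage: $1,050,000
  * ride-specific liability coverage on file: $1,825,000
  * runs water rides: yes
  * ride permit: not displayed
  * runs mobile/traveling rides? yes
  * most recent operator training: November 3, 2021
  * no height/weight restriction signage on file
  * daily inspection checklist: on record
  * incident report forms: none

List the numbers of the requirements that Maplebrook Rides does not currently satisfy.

1, 2, 4, 5, 7, 8, 9

1. condition 'runs water rides' holds; incident report forms absent → not met
2. ride-specific liability coverage $1,825,000 < $1,850,000 → not met
3. daily inspection checklist present → met
4. ride permit absent → not met
5. manufacturer's operating manual absent → not met
6. operator training 183 days ago vs limit 270 → met
7. height/weight restriction signage absent → not met
8. condition 'runs mobile/traveling rides' holds; general liability coverage $1,050,000 < $1,125,000 → not met
9. condition 'runs rides over 30 feet tall' holds; daily inspection log audit 370 days ago vs limit 365 → not met
Not met: 1, 2, 4, 5, 7, 8, 9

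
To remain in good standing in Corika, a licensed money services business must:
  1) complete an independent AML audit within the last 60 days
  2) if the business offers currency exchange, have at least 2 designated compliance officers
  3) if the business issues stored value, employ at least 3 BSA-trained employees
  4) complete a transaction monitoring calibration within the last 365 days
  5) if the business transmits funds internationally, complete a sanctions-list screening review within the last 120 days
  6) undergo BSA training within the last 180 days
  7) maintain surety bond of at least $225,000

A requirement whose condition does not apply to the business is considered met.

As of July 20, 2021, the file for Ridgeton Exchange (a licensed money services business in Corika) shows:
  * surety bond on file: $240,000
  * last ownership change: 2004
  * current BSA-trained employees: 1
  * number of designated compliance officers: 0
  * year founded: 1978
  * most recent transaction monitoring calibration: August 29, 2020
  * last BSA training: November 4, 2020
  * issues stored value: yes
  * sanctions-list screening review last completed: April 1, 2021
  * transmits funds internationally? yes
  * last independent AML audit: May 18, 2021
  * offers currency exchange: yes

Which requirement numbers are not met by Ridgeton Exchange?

1. independent AML audit 63 days ago vs limit 60 → not met
2. condition 'offers currency exchange' holds; designated compliance officers 0 < 2 → not met
3. condition 'issues stored value' holds; BSA-trained employees 1 < 3 → not met
4. transaction monitoring calibration 325 days ago vs limit 365 → met
5. condition 'transmits funds internationally' holds; sanctions-list screening review 110 days ago vs limit 120 → met
6. BSA training 258 days ago vs limit 180 → not met
7. surety bond $240,000 ≥ $225,000 → met
Not met: 1, 2, 3, 6

1, 2, 3, 6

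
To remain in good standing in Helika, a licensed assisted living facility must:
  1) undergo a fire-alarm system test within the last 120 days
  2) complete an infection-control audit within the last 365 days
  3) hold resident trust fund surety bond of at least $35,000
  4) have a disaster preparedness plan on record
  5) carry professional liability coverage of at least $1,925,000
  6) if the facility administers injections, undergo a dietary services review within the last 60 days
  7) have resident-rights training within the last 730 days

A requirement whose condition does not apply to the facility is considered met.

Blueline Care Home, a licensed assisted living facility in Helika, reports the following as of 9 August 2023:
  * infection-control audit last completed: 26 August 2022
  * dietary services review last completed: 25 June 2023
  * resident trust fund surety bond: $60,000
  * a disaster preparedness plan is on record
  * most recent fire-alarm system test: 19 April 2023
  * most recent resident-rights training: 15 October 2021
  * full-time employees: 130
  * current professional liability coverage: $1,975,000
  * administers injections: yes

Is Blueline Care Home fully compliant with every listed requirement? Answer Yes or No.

1. fire-alarm system test 112 days ago vs limit 120 → met
2. infection-control audit 348 days ago vs limit 365 → met
3. resident trust fund surety bond $60,000 ≥ $35,000 → met
4. disaster preparedness plan present → met
5. professional liability coverage $1,975,000 ≥ $1,925,000 → met
6. condition 'administers injections' holds; dietary services review 45 days ago vs limit 60 → met
7. resident-rights training 663 days ago vs limit 730 → met
All met.

Yes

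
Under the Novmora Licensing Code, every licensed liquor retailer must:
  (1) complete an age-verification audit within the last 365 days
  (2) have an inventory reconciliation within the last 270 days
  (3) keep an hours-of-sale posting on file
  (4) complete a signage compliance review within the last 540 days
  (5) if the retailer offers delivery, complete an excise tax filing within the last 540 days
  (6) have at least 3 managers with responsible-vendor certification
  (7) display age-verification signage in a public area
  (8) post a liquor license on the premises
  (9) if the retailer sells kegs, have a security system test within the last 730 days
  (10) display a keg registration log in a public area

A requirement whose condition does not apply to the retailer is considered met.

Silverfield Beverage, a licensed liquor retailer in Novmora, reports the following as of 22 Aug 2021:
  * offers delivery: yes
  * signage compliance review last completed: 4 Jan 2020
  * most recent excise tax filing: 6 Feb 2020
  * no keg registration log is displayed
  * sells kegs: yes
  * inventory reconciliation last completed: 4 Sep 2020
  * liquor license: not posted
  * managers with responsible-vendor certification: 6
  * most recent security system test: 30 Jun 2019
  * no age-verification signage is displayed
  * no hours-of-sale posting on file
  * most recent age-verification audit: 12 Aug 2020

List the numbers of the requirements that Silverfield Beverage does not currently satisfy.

1, 2, 3, 4, 5, 7, 8, 9, 10

1. age-verification audit 375 days ago vs limit 365 → not met
2. inventory reconciliation 352 days ago vs limit 270 → not met
3. hours-of-sale posting absent → not met
4. signage compliance review 596 days ago vs limit 540 → not met
5. condition 'offers delivery' holds; excise tax filing 563 days ago vs limit 540 → not met
6. managers with responsible-vendor certification 6 ≥ 3 → met
7. age-verification signage absent → not met
8. liquor license absent → not met
9. condition 'sells kegs' holds; security system test 784 days ago vs limit 730 → not met
10. keg registration log absent → not met
Not met: 1, 2, 3, 4, 5, 7, 8, 9, 10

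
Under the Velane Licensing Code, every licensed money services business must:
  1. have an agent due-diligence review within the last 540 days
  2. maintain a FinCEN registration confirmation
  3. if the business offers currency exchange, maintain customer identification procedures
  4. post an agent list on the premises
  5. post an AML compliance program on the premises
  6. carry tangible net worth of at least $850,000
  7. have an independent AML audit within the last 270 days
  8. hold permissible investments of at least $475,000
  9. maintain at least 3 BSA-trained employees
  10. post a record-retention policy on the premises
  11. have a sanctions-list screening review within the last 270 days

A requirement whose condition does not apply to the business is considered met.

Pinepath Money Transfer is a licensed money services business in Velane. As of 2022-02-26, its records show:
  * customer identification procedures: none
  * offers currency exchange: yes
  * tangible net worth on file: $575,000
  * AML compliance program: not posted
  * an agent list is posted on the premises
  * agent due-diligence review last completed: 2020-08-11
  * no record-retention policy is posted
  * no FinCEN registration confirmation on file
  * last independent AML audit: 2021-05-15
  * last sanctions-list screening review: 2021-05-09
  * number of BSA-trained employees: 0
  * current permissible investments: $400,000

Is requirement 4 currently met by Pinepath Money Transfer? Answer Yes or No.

Yes

4. agent list present → met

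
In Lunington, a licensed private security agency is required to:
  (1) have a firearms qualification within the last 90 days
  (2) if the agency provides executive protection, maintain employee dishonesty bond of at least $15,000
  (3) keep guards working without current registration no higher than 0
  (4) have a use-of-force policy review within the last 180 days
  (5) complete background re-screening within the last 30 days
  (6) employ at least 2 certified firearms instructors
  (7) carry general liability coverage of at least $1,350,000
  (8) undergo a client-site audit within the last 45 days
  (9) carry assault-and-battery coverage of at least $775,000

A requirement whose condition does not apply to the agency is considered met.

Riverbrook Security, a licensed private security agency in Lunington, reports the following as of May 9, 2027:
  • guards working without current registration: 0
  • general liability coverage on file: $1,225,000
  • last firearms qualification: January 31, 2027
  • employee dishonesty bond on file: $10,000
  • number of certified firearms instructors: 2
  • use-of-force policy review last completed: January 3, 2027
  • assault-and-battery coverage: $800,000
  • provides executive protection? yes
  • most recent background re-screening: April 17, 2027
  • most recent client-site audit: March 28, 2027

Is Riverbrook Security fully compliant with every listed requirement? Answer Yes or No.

No

1. firearms qualification 98 days ago vs limit 90 → not met
2. condition 'provides executive protection' holds; employee dishonesty bond $10,000 < $15,000 → not met
3. guards working without current registration 0 ≤ 0 → met
4. use-of-force policy review 126 days ago vs limit 180 → met
5. background re-screening 22 days ago vs limit 30 → met
6. certified firearms instructors 2 ≥ 2 → met
7. general liability coverage $1,225,000 < $1,350,000 → not met
8. client-site audit 42 days ago vs limit 45 → met
9. assault-and-battery coverage $800,000 ≥ $775,000 → met
Not met: 1, 2, 7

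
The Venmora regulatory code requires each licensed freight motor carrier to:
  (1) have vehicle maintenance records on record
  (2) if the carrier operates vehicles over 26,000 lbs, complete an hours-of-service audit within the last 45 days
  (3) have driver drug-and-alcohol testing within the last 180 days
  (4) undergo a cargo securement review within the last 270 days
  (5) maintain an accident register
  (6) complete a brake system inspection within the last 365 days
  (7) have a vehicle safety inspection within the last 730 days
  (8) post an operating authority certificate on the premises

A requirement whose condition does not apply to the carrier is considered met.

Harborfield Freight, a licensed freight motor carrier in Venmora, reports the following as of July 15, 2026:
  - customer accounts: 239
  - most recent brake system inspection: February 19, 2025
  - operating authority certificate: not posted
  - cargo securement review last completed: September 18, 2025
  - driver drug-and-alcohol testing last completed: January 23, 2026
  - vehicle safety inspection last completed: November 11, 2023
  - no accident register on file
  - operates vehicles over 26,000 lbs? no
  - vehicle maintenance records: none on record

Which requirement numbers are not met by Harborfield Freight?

1, 4, 5, 6, 7, 8

1. vehicle maintenance records absent → not met
2. condition 'operates vehicles over 26,000 lbs' does not hold → requirement n/a → met
3. driver drug-and-alcohol testing 173 days ago vs limit 180 → met
4. cargo securement review 300 days ago vs limit 270 → not met
5. accident register absent → not met
6. brake system inspection 511 days ago vs limit 365 → not met
7. vehicle safety inspection 977 days ago vs limit 730 → not met
8. operating authority certificate absent → not met
Not met: 1, 4, 5, 6, 7, 8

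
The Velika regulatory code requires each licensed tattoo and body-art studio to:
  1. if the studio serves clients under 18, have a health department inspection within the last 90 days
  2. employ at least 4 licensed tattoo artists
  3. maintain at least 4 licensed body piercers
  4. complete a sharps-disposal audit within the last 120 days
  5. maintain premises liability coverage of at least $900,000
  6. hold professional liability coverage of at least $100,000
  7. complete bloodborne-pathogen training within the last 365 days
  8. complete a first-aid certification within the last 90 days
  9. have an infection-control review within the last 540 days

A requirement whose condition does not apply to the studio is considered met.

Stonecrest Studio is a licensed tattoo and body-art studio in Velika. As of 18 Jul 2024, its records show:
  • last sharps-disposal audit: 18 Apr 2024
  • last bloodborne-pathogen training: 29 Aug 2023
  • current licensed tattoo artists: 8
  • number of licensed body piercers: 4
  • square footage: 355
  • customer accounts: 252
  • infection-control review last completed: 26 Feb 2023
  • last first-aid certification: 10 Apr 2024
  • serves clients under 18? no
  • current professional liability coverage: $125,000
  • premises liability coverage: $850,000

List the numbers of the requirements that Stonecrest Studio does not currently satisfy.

1. condition 'serves clients under 18' does not hold → requirement n/a → met
2. licensed tattoo artists 8 ≥ 4 → met
3. licensed body piercers 4 ≥ 4 → met
4. sharps-disposal audit 91 days ago vs limit 120 → met
5. premises liability coverage $850,000 < $900,000 → not met
6. professional liability coverage $125,000 ≥ $100,000 → met
7. bloodborne-pathogen training 324 days ago vs limit 365 → met
8. first-aid certification 99 days ago vs limit 90 → not met
9. infection-control review 508 days ago vs limit 540 → met
Not met: 5, 8

5, 8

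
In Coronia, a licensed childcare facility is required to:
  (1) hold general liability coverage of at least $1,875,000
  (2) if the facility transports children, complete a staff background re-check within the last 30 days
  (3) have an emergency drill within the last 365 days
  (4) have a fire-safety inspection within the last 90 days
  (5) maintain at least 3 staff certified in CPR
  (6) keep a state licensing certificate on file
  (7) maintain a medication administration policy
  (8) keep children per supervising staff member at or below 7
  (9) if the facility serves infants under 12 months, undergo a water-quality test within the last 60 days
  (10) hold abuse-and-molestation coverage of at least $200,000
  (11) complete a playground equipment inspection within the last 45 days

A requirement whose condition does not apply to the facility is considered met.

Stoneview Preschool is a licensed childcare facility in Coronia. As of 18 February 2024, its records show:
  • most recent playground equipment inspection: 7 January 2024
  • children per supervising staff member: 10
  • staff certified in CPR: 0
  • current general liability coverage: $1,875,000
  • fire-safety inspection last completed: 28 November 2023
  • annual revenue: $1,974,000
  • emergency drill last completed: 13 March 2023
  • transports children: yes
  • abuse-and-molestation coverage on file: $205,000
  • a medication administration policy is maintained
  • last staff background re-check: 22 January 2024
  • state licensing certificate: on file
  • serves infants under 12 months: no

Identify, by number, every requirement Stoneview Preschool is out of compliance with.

5, 8

1. general liability coverage $1,875,000 ≥ $1,875,000 → met
2. condition 'transports children' holds; staff background re-check 27 days ago vs limit 30 → met
3. emergency drill 342 days ago vs limit 365 → met
4. fire-safety inspection 82 days ago vs limit 90 → met
5. staff certified in CPR 0 < 3 → not met
6. state licensing certificate present → met
7. medication administration policy present → met
8. children per supervising staff member 10 > 7 → not met
9. condition 'serves infants under 12 months' does not hold → requirement n/a → met
10. abuse-and-molestation coverage $205,000 ≥ $200,000 → met
11. playground equipment inspection 42 days ago vs limit 45 → met
Not met: 5, 8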